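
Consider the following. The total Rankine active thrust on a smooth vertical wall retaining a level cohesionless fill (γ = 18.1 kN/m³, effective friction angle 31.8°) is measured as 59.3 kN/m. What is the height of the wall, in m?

4.60 m

K_a = 0.3098. P_a = ½ K_a γ H² ⇒ H = √(2P_a/(K_a γ)).
H = √(2×59.3/(0.3098×18.1)) = 4.599 m.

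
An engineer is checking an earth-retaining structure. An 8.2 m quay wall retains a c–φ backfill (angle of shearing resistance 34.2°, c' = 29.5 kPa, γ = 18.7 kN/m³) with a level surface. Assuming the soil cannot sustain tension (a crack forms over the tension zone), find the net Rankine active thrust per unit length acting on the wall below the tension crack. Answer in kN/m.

K_a = 0.2803; √K_a = 0.5295.
Tension-crack depth z_c = 2c/(γ√K_a) = 2×29.5/(18.7×0.5295) = 5.959 m.
σ_a at base = K_a γ H − 2c√K_a = 0.2803×18.7×8.2 − 2×29.5×0.5295 = 11.75 kPa.
P_a = ½ × 11.75 × (H − z_c) = 0.5×11.75×2.241 = 13.16 kN/m.

13.2 kN/m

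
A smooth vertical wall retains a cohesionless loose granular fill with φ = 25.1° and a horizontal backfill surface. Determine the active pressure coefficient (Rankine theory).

0.404

K_a = tan²(45° − φ/2) = tan²(32.45°) = 0.4043.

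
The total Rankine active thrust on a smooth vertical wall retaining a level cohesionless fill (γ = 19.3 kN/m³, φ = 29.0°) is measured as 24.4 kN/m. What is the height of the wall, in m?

2.70 m

K_a = 0.3470. P_a = ½ K_a γ H² ⇒ H = √(2P_a/(K_a γ)).
H = √(2×24.4/(0.3470×19.3)) = 2.699 m.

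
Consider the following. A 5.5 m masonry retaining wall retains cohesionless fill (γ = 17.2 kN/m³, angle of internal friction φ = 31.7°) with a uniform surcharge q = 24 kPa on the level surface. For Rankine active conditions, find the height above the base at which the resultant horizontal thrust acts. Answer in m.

K_a = 0.3111.
Triangular part P₁ = ½K_aγH² = 80.92 at H/3 = 1.833 m; rectangular part P₂ = K_a q H = 41.06 at H/2 = 2.750 m.
ȳ = (P₁·1.833 + P₂·2.750)/(P₁+P₂) = 2.142 m.

2.14 m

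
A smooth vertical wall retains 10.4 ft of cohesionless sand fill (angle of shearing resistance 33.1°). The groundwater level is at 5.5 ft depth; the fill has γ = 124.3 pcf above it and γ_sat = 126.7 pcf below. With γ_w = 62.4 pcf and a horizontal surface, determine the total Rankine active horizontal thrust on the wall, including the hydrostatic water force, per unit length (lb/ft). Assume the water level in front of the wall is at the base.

2510 lb/ft

K_a = tan²(45° − φ/2) = 0.2936.
γ' = 126.7 − 62.4 = 64.30 pcf. Depth below WT = 4.9 ft.
σ'_h at WT = K_a γ d_w = 200.7 psf; at base = 200.7 + K_a γ' × 4.9 = 293.2 psf.
P₁ (0–5.5 ft) = ½×200.7×5.5 = 551.9. P₂ (5.5–10.4 ft) = ½(200.7+293.2)×4.9 = 1210.
P_w = ½ γ_w h₂² = 0.5×62.4×4.9² = 749.1. Total = 551.9+1210+749.1 = 2511 lb/ft.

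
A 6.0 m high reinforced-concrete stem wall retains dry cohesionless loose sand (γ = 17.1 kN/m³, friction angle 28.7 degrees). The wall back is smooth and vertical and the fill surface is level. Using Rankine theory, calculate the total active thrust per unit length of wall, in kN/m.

108 kN/m

K_a = tan²(45° − φ/2) = 0.3511.
P_a = ½ K_a γ H² = 0.5 × 0.3511 × 17.1 × 6.0² = 108.1 kN/m.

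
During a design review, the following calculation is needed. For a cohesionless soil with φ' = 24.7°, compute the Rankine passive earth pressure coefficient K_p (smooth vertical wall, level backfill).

K_p = (1 + sin φ)/(1 − sin φ) = tan²(45° + 24.7°/2) = 2.436.

2.44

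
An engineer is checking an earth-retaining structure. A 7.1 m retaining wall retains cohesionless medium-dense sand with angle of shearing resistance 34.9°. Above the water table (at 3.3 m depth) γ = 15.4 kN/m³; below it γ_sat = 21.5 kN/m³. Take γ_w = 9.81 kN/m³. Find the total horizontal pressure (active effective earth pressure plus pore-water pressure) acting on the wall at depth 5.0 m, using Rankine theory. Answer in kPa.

35.9 kPa

K_a = (1 − sin φ)/(1 + sin φ) = 0.2721.
γ' = 21.5 − 9.81 = 11.69 kN/m³.
Effective vertical stress at 5.0 m: σ'_v = 15.4×3.3 + 11.69×1.70 = 70.69 kPa.
σ'_h = K_a σ'_v = 0.2721 × 70.69 = 19.24 kPa; u = γ_w × 1.70 = 16.68 kPa.
Total σ_h = 19.24 + 16.68 = 35.92 kPa.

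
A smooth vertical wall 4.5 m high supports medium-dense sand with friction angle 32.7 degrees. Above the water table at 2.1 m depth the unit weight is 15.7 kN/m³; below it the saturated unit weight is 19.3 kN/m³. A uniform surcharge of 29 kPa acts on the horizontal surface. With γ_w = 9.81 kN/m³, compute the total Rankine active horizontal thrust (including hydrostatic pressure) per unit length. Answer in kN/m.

K_a = tan²(45° − φ/2) = 0.2985.
γ' = 19.3 − 9.81 = 9.490 kN/m³. h₂ = H − d_w = 2.4 m.
σ'_h: at surface K_a·q = 8.656; at WT K_a(q+γd_w) = 18.50; at base K_a(q+γd_w+γ'h₂) = 25.30 kPa.
P₁ = ½(8.656+18.50)×2.1 = 28.51; P₂ = ½(18.50+25.30)×2.4 = 52.55; P_w = ½γ_w h₂² = 28.25.
Total = 28.51+52.55+28.25 = 109.3 kN/m.

109 kN/m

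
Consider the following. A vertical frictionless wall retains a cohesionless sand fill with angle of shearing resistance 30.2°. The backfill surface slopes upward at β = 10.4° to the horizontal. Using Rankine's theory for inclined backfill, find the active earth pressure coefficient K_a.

0.348

K_a = cos β · (cos β − √(cos²β − cos²φ)) / (cos β + √(cos²β − cos²φ)).
cos β = 0.9836, cos φ = 0.8643, √(cos²β − cos²φ) = 0.4695.
K_a = 0.9836 × (0.9836 − 0.4695)/(0.9836 + 0.4695) = 0.3480.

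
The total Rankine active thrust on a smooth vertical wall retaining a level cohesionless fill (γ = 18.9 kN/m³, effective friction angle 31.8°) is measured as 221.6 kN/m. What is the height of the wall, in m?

K_a = 0.3098. P_a = ½ K_a γ H² ⇒ H = √(2P_a/(K_a γ)).
H = √(2×221.6/(0.3098×18.9)) = 8.700 m.

8.70 m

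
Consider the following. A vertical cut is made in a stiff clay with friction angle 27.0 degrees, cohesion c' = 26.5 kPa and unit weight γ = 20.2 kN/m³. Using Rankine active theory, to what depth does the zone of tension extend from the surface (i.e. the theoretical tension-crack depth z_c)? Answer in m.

4.28 m

K_a = tan²(45° − 27.0°/2) = 0.3755; √K_a = 0.6128.
The active pressure is zero where K_a γ z = 2c√K_a, so z_c = 2c/(γ√K_a) = 2×26.5/(20.2×0.6128) = 4.282 m.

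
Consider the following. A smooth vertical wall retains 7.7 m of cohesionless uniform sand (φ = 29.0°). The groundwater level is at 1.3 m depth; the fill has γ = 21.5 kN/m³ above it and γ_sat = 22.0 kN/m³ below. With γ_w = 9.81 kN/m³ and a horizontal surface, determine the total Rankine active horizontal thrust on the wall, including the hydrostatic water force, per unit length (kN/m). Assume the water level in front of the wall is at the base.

356 kN/m

K_a = tan²(45° − φ/2) = 0.3470.
γ' = 22.0 − 9.81 = 12.19 kN/m³. Depth below WT = 6.4 m.
σ'_h at WT = K_a γ d_w = 9.698 kPa; at base = 9.698 + K_a γ' × 6.4 = 36.77 kPa.
P₁ (0–1.3 m) = ½×9.698×1.3 = 6.304. P₂ (1.3–7.7 m) = ½(9.698+36.77)×6.4 = 148.7.
P_w = ½ γ_w h₂² = 0.5×9.81×6.4² = 200.9. Total = 6.304+148.7+200.9 = 355.9 kN/m.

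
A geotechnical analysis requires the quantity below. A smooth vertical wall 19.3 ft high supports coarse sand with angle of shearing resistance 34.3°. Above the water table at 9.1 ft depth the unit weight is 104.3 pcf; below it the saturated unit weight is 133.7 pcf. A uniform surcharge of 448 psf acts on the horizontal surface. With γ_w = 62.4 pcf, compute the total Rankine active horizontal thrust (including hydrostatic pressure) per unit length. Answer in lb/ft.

10600 lb/ft

K_a = tan²(45° − φ/2) = 0.2792.
γ' = 133.7 − 62.4 = 71.30 pcf. h₂ = H − d_w = 10.2 ft.
σ'_h: at surface K_a·q = 125.1; at WT K_a(q+γd_w) = 390.0; at base K_a(q+γd_w+γ'h₂) = 593.0 psf.
P₁ = ½(125.1+390.0)×9.1 = 2344; P₂ = ½(390.0+593.0)×10.2 = 5014; P_w = ½γ_w h₂² = 3246.
Total = 2344+5014+3246 = 10600 lb/ft.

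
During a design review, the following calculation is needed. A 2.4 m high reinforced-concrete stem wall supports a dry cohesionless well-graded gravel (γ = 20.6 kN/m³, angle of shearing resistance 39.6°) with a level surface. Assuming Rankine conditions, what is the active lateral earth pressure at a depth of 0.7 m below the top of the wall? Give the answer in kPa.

K_a = (1 − sin φ)/(1 + sin φ) = 0.2214.
σ_h = K_a γ z = 0.2214 × 20.6 × 0.7 = 3.193 kPa.

3.19 kPa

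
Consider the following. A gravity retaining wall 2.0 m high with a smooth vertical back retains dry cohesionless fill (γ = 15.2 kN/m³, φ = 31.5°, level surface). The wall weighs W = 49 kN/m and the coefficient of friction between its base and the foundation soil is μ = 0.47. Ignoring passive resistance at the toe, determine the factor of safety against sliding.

2.42

K_a = tan²(45° − 31.5°/2) = 0.3136.
P_a = ½K_aγH² = 0.5×0.3136×15.2×2.0² = 9.534 kN/m, acting at H/3 = 0.6667 m above the base.
FS_sliding = μW / P_a = 0.47×49 / 9.534 = 2.415.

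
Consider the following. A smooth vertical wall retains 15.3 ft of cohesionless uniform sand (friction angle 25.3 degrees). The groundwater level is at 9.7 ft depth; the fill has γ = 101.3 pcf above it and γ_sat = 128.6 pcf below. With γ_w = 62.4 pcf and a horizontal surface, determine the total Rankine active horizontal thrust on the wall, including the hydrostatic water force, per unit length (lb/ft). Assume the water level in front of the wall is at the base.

5510 lb/ft

K_a = tan²(45° − φ/2) = 0.4012.
γ' = 128.6 − 62.4 = 66.20 pcf. Depth below WT = 5.6 ft.
σ'_h at WT = K_a γ d_w = 394.2 psf; at base = 394.2 + K_a γ' × 5.6 = 542.9 psf.
P₁ (0–9.7 ft) = ½×394.2×9.7 = 1912. P₂ (9.7–15.3 ft) = ½(394.2+542.9)×5.6 = 2624.
P_w = ½ γ_w h₂² = 0.5×62.4×5.6² = 978.4. Total = 1912+2624+978.4 = 5514 lb/ft.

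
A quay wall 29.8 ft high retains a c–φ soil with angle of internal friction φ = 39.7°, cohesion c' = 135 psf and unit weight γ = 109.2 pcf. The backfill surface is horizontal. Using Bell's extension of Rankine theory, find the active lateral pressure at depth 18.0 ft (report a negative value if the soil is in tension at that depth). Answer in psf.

K_a = (1 − sin φ)/(1 + sin φ) = 0.2204.
σ_a = K_a γ z − 2c√K_a = 0.2204×109.2×18.0 − 2×135×0.4695 = 306.5 psf.

307 psf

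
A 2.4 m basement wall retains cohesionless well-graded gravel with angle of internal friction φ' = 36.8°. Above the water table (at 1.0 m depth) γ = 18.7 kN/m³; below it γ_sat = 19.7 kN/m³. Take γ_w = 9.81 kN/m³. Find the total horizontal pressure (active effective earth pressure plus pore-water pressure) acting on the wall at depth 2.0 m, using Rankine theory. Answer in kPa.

17.0 kPa

K_a = (1 − sin φ)/(1 + sin φ) = 0.2508.
γ' = 19.7 − 9.81 = 9.890 kN/m³.
Effective vertical stress at 2.0 m: σ'_v = 18.7×1.0 + 9.890×1.00 = 28.59 kPa.
σ'_h = K_a σ'_v = 0.2508 × 28.59 = 7.169 kPa; u = γ_w × 1.00 = 9.810 kPa.
Total σ_h = 7.169 + 9.810 = 16.98 kPa.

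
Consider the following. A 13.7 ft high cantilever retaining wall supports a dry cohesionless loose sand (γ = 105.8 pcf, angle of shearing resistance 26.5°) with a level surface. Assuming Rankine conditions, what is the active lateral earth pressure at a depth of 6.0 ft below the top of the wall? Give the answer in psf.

K_a = (1 − sin φ)/(1 + sin φ) = 0.3829.
σ_h = K_a γ z = 0.3829 × 105.8 × 6.0 = 243.1 psf.

243 psf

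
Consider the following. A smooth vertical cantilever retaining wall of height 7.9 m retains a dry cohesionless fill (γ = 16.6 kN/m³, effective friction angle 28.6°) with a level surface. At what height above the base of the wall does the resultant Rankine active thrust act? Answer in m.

K_a = 0.3525.
The pressure distribution is triangular, so the resultant acts at H/3 above the base = 7.9/3 = 2.633 m.

2.63 m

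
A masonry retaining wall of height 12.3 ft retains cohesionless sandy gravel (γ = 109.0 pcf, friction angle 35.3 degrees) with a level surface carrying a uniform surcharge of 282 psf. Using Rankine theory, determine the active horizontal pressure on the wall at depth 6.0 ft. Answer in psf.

250 psf

K_a = (1 − sin φ)/(1 + sin φ) = 0.2675.
σ_v = γz + q = 109.0 × 6.0 + 282 = 936.0 psf.
σ_h = K_a σ_v = 0.2675 × 936.0 = 250.4 psf.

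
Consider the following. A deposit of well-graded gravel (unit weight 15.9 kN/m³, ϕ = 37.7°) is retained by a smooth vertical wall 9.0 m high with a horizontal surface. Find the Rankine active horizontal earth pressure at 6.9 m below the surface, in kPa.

26.4 kPa

K_a = (1 − sin φ)/(1 + sin φ) = 0.2411.
σ_h = K_a γ z = 0.2411 × 15.9 × 6.9 = 26.45 kPa.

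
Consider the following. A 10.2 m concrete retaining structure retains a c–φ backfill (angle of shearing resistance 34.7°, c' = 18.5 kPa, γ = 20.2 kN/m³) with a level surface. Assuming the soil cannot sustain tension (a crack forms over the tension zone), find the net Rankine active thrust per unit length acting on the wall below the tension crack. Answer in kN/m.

125 kN/m

K_a = 0.2745; √K_a = 0.5239.
Tension-crack depth z_c = 2c/(γ√K_a) = 2×18.5/(20.2×0.5239) = 3.496 m.
σ_a at base = K_a γ H − 2c√K_a = 0.2745×20.2×10.2 − 2×18.5×0.5239 = 37.17 kPa.
P_a = ½ × 37.17 × (H − z_c) = 0.5×37.17×6.704 = 124.6 kN/m.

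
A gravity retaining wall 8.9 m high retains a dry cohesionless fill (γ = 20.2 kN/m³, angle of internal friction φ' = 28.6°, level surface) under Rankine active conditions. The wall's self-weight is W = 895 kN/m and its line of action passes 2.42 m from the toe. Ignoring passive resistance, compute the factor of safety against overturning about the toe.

2.59

K_a = tan²(45° − 28.6°/2) = 0.3525.
P_a = ½K_aγH² = 0.5×0.3525×20.2×8.9² = 282.0 kN/m, acting at H/3 = 2.967 m above the base.
Overturning moment M_o = P_a × H/3 = 282.0 × 2.967 = 836.7.
Resisting moment M_r = W × 2.42 = 895 × 2.42 = 2166.
FS_overturning = M_r/M_o = 2166/836.7 = 2.589.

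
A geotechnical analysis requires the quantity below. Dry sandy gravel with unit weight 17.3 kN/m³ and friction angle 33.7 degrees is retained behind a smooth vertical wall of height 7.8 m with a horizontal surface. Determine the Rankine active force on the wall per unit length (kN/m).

K_a = tan²(45° − φ/2) = 0.2863.
P_a = ½ K_a γ H² = 0.5 × 0.2863 × 17.3 × 7.8² = 150.7 kN/m.

151 kN/m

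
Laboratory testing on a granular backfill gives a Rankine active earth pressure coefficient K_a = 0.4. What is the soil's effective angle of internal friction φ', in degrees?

K_a = tan²(45° − φ/2) ⇒ 45° − φ/2 = arctan(√0.4) = 32.31°.
φ = 2(45° − 32.31°) = 25.38°.

25.4°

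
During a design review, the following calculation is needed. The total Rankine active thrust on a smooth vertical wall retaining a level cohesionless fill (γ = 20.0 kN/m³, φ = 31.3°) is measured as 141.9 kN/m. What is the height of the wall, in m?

K_a = 0.3162. P_a = ½ K_a γ H² ⇒ H = √(2P_a/(K_a γ)).
H = √(2×141.9/(0.3162×20.0)) = 6.699 m.

6.70 m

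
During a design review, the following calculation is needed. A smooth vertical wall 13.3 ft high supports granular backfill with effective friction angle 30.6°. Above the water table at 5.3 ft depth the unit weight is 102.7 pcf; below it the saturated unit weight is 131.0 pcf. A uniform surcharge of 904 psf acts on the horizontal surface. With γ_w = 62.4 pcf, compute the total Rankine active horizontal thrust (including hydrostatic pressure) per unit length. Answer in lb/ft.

K_a = tan²(45° − φ/2) = 0.3253.
γ' = 131.0 − 62.4 = 68.60 pcf. h₂ = H − d_w = 8.0 ft.
σ'_h: at surface K_a·q = 294.1; at WT K_a(q+γd_w) = 471.2; at base K_a(q+γd_w+γ'h₂) = 649.7 psf.
P₁ = ½(294.1+471.2)×5.3 = 2028; P₂ = ½(471.2+649.7)×8.0 = 4484; P_w = ½γ_w h₂² = 1997.
Total = 2028+4484+1997 = 8509 lb/ft.

8510 lb/ft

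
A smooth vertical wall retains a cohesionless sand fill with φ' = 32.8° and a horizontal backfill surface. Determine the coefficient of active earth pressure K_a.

K_a = tan²(45° − φ/2) = tan²(28.60°) = 0.2973.

0.297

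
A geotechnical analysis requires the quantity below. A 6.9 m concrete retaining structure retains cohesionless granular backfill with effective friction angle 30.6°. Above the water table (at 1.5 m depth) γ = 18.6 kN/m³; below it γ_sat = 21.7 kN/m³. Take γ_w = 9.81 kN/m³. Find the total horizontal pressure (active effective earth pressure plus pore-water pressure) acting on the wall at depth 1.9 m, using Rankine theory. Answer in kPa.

14.5 kPa

K_a = (1 − sin φ)/(1 + sin φ) = 0.3253.
γ' = 21.7 − 9.81 = 11.89 kN/m³.
Effective vertical stress at 1.9 m: σ'_v = 18.6×1.5 + 11.89×0.400 = 32.66 kPa.
σ'_h = K_a σ'_v = 0.3253 × 32.66 = 10.62 kPa; u = γ_w × 0.400 = 3.924 kPa.
Total σ_h = 10.62 + 3.924 = 14.55 kPa.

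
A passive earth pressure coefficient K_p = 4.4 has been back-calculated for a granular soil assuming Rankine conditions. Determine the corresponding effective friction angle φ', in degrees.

39.0°

K_p = (1+sin φ)/(1−sin φ) ⇒ sin φ = (K_p − 1)/(K_p + 1) = 0.6296.
φ = arcsin(0.6296) = 39.02°.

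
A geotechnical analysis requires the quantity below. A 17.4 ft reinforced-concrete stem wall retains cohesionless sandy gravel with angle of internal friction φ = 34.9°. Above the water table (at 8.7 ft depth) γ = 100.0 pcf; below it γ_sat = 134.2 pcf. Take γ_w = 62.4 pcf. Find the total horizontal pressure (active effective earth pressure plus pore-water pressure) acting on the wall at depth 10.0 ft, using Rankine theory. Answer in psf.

343 psf

K_a = (1 − sin φ)/(1 + sin φ) = 0.2721.
γ' = 134.2 − 62.4 = 71.80 pcf.
Effective vertical stress at 10.0 ft: σ'_v = 100.0×8.7 + 71.80×1.30 = 963.3 psf.
σ'_h = K_a σ'_v = 0.2721 × 963.3 = 262.2 psf; u = γ_w × 1.30 = 81.12 psf.
Total σ_h = 262.2 + 81.12 = 343.3 psf.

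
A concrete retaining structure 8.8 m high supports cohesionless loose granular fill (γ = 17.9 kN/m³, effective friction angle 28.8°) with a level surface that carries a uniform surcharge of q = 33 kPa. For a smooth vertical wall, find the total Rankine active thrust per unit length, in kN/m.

344 kN/m

K_a = tan²(45° − φ/2) = 0.3498.
Soil triangle: ½ K_a γ H² = 0.5×0.3498×17.9×8.8² = 242.4 kN/m.
Surcharge rectangle: K_a q H = 0.3498×33×8.8 = 101.6 kN/m.
Total = 242.4 + 101.6 = 344.0 kN/m.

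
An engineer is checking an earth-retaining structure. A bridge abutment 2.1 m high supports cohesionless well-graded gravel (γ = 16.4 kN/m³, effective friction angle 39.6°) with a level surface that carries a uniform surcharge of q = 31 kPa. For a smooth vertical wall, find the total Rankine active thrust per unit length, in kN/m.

K_a = tan²(45° − φ/2) = 0.2214.
Soil triangle: ½ K_a γ H² = 0.5×0.2214×16.4×2.1² = 8.007 kN/m.
Surcharge rectangle: K_a q H = 0.2214×31×2.1 = 14.42 kN/m.
Total = 8.007 + 14.42 = 22.42 kN/m.

22.4 kN/m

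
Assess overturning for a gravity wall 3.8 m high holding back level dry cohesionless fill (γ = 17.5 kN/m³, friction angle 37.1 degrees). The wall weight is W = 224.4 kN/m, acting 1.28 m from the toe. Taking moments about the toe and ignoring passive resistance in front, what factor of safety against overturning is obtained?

7.25

K_a = tan²(45° − 37.1°/2) = 0.2475.
P_a = ½K_aγH² = 0.5×0.2475×17.5×3.8² = 31.27 kN/m, acting at H/3 = 1.267 m above the base.
Overturning moment M_o = P_a × H/3 = 31.27 × 1.267 = 39.61.
Resisting moment M_r = W × 1.28 = 224.4 × 1.28 = 287.2.
FS_overturning = M_r/M_o = 287.2/39.61 = 7.251.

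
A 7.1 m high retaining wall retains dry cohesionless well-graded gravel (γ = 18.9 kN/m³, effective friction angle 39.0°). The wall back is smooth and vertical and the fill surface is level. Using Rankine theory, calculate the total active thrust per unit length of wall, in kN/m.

K_a = tan²(45° − φ/2) = 0.2275.
P_a = ½ K_a γ H² = 0.5 × 0.2275 × 18.9 × 7.1² = 108.4 kN/m.

108 kN/m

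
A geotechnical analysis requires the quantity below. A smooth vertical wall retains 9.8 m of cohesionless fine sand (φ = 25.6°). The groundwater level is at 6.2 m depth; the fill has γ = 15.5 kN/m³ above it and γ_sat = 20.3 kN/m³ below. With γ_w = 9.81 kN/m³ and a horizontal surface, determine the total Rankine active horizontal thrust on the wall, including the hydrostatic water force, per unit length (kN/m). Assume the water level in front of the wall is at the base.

K_a = tan²(45° − φ/2) = 0.3966.
γ' = 20.3 − 9.81 = 10.49 kN/m³. Depth below WT = 3.6 m.
σ'_h at WT = K_a γ d_w = 38.11 kPa; at base = 38.11 + K_a γ' × 3.6 = 53.09 kPa.
P₁ (0–6.2 m) = ½×38.11×6.2 = 118.1. P₂ (6.2–9.8 m) = ½(38.11+53.09)×3.6 = 164.2.
P_w = ½ γ_w h₂² = 0.5×9.81×3.6² = 63.57. Total = 118.1+164.2+63.57 = 345.9 kN/m.

346 kN/m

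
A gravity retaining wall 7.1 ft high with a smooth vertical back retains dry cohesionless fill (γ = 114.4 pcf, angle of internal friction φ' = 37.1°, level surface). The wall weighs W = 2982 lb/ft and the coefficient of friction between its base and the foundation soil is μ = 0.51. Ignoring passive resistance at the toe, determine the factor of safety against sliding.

K_a = tan²(45° − 37.1°/2) = 0.2475.
P_a = ½K_aγH² = 0.5×0.2475×114.4×7.1² = 713.7 lb/ft, acting at H/3 = 2.367 ft above the base.
FS_sliding = μW / P_a = 0.51×2982 / 713.7 = 2.131.

2.13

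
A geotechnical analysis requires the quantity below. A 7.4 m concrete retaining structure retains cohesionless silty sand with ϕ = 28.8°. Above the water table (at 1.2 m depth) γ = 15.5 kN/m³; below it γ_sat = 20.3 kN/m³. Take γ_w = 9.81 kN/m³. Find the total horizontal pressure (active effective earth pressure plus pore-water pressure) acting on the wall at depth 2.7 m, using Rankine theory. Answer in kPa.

26.7 kPa

K_a = (1 − sin φ)/(1 + sin φ) = 0.3498.
γ' = 20.3 − 9.81 = 10.49 kN/m³.
Effective vertical stress at 2.7 m: σ'_v = 15.5×1.2 + 10.49×1.50 = 34.34 kPa.
σ'_h = K_a σ'_v = 0.3498 × 34.34 = 12.01 kPa; u = γ_w × 1.50 = 14.72 kPa.
Total σ_h = 12.01 + 14.72 = 26.72 kPa.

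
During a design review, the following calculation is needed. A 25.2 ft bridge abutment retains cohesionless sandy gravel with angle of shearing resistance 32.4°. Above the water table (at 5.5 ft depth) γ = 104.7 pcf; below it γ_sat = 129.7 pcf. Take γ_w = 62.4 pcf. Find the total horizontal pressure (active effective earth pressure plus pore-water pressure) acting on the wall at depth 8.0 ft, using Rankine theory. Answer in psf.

K_a = (1 − sin φ)/(1 + sin φ) = 0.3022.
γ' = 129.7 − 62.4 = 67.30 pcf.
Effective vertical stress at 8.0 ft: σ'_v = 104.7×5.5 + 67.30×2.50 = 744.1 psf.
σ'_h = K_a σ'_v = 0.3022 × 744.1 = 224.9 psf; u = γ_w × 2.50 = 156.0 psf.
Total σ_h = 224.9 + 156.0 = 380.9 psf.

381 psf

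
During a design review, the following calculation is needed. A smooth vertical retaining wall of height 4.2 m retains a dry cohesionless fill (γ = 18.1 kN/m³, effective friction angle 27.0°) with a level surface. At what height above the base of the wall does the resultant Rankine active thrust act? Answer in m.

K_a = 0.3755.
The pressure distribution is triangular, so the resultant acts at H/3 above the base = 4.2/3 = 1.400 m.

1.40 m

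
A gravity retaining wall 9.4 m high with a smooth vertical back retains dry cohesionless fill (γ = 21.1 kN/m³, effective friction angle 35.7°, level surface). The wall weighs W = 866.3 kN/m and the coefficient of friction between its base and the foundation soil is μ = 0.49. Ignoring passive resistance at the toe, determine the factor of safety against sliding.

1.73

K_a = tan²(45° − 35.7°/2) = 0.2630.
P_a = ½K_aγH² = 0.5×0.2630×21.1×9.4² = 245.2 kN/m, acting at H/3 = 3.133 m above the base.
FS_sliding = μW / P_a = 0.49×866.3 / 245.2 = 1.731.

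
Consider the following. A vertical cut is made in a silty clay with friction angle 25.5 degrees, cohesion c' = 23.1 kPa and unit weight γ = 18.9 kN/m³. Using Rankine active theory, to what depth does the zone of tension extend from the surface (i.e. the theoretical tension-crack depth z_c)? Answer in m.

K_a = tan²(45° − 25.5°/2) = 0.3981; √K_a = 0.6310.
The active pressure is zero where K_a γ z = 2c√K_a, so z_c = 2c/(γ√K_a) = 2×23.1/(18.9×0.6310) = 3.874 m.

3.87 m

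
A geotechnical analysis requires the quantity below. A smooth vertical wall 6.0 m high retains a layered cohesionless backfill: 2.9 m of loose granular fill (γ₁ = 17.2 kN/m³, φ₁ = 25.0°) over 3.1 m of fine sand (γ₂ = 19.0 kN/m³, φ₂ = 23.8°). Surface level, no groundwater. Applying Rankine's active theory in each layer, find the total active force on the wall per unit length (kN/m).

K_a1 = tan²(45°−25.0°/2) = 0.4059; K_a2 = tan²(45°−23.8°/2) = 0.4250.
Layer 1: σ at base = K_a1 γ₁ h₁ = 20.24 kPa; P₁ = ½×20.24×2.9 = 29.35.
Layer 2: σ_v at top = γ₁h₁ = 49.88; σ_h top = K_a2×49.88 = 21.20; σ_h base = K_a2×(49.88+19.0×3.1) = 46.23.
P₂ = ½(21.20+46.23)×3.1 = 104.5. Total P_a = 29.35+104.5 = 133.9 kN/m.

134 kN/m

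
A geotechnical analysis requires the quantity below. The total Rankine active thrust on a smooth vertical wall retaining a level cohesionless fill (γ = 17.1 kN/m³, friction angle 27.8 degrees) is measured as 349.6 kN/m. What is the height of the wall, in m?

10.6 m

K_a = 0.3639. P_a = ½ K_a γ H² ⇒ H = √(2P_a/(K_a γ)).
H = √(2×349.6/(0.3639×17.1)) = 10.60 m.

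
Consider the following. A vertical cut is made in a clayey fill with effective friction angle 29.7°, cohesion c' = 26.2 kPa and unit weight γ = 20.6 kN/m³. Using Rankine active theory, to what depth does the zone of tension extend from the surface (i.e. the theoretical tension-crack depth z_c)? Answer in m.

K_a = tan²(45° − 29.7°/2) = 0.3374; √K_a = 0.5808.
The active pressure is zero where K_a γ z = 2c√K_a, so z_c = 2c/(γ√K_a) = 2×26.2/(20.6×0.5808) = 4.379 m.

4.38 m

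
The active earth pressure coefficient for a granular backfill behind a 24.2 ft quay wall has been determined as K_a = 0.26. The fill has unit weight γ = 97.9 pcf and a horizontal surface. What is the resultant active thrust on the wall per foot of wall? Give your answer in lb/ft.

7450 lb/ft

P = ½ K_a γ H² = 0.5 × 0.26 × 97.9 × 24.2² = 7453 lb/ft.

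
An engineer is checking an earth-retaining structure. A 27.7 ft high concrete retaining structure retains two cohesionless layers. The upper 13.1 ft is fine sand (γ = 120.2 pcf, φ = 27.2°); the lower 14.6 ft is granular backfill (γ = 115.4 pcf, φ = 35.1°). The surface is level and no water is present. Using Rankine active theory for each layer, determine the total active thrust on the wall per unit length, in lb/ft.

K_a1 = tan²(45°−27.2°/2) = 0.3726; K_a2 = tan²(45°−35.1°/2) = 0.2698.
Layer 1: σ at base = K_a1 γ₁ h₁ = 586.7 psf; P₁ = ½×586.7×13.1 = 3843.
Layer 2: σ_v at top = γ₁h₁ = 1575; σ_h top = K_a2×1575 = 424.9; σ_h base = K_a2×(1575+115.4×14.6) = 879.5.
P₂ = ½(424.9+879.5)×14.6 = 9522. Total P_a = 3843+9522 = 13370 lb/ft.

13400 lb/ft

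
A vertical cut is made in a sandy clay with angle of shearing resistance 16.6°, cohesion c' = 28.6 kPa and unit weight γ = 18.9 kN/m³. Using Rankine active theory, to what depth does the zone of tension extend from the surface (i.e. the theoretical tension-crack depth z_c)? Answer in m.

K_a = tan²(45° − 16.6°/2) = 0.5556; √K_a = 0.7454.
The active pressure is zero where K_a γ z = 2c√K_a, so z_c = 2c/(γ√K_a) = 2×28.6/(18.9×0.7454) = 4.060 m.

4.06 m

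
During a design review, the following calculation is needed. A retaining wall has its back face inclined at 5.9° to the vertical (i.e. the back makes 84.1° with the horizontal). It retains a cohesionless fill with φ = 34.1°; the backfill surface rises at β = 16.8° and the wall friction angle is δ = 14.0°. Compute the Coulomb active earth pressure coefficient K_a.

K_a = sin²(α+φ) / [sin²α · sin(α−δ) · (1 + √{sin(φ+δ)sin(φ−β) / (sin(α−δ)sin(α+β))})²].
With α = 84.1°, φ = 34.1°, δ = 14.0°, β = 16.8°: K_a = 0.3762.

0.376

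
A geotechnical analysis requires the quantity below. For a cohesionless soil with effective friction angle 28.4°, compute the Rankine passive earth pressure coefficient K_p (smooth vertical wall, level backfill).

2.81

K_p = (1 + sin φ)/(1 − sin φ) = tan²(45° + 28.4°/2) = 2.814.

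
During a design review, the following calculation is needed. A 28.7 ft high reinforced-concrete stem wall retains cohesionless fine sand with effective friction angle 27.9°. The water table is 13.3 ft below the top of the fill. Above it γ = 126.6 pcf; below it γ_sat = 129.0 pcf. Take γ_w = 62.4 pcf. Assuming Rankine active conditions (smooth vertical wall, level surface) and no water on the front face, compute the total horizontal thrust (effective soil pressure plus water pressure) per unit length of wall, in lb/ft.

23700 lb/ft

K_a = tan²(45° − φ/2) = 0.3625.
γ' = 129.0 − 62.4 = 66.60 pcf. Depth below WT = 15.4 ft.
σ'_h at WT = K_a γ d_w = 610.3 psf; at base = 610.3 + K_a γ' × 15.4 = 982.1 psf.
P₁ (0–13.3 ft) = ½×610.3×13.3 = 4059. P₂ (13.3–28.7 ft) = ½(610.3+982.1)×15.4 = 12260.
P_w = ½ γ_w h₂² = 0.5×62.4×15.4² = 7399. Total = 4059+12260+7399 = 23720 lb/ft.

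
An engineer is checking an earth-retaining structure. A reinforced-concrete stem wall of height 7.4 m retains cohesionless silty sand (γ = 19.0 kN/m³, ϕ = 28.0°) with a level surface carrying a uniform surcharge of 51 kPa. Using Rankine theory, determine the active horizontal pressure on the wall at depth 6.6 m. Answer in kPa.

K_a = (1 − sin φ)/(1 + sin φ) = 0.3610.
σ_v = γz + q = 19.0 × 6.6 + 51 = 176.4 kPa.
σ_h = K_a σ_v = 0.3610 × 176.4 = 63.69 kPa.

63.7 kPa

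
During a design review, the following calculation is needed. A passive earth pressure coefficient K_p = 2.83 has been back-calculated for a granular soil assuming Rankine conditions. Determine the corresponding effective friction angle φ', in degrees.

K_p = (1+sin φ)/(1−sin φ) ⇒ sin φ = (K_p − 1)/(K_p + 1) = 0.4778.
φ = arcsin(0.4778) = 28.54°.

28.5°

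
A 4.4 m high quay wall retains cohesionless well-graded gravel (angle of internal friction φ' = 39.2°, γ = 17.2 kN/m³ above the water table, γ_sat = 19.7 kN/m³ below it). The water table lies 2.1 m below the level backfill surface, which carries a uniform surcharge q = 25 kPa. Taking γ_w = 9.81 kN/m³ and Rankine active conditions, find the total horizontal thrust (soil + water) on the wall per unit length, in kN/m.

83.9 kN/m

K_a = tan²(45° − φ/2) = 0.2255.
γ' = 19.7 − 9.81 = 9.890 kN/m³. h₂ = H − d_w = 2.3 m.
σ'_h: at surface K_a·q = 5.637; at WT K_a(q+γd_w) = 13.78; at base K_a(q+γd_w+γ'h₂) = 18.91 kPa.
P₁ = ½(5.637+13.78)×2.1 = 20.39; P₂ = ½(13.78+18.91)×2.3 = 37.59; P_w = ½γ_w h₂² = 25.95.
Total = 20.39+37.59+25.95 = 83.93 kN/m.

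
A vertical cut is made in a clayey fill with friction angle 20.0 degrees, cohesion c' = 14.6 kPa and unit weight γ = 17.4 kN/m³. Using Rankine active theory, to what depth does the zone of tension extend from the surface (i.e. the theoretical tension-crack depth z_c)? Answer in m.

2.40 m

K_a = tan²(45° − 20.0°/2) = 0.4903; √K_a = 0.7002.
The active pressure is zero where K_a γ z = 2c√K_a, so z_c = 2c/(γ√K_a) = 2×14.6/(17.4×0.7002) = 2.397 m.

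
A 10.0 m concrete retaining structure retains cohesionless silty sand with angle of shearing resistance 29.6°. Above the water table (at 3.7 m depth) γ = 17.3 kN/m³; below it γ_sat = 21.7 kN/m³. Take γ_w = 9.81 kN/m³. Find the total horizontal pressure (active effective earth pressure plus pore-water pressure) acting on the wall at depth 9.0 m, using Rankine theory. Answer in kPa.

K_a = (1 − sin φ)/(1 + sin φ) = 0.3387.
γ' = 21.7 − 9.81 = 11.89 kN/m³.
Effective vertical stress at 9.0 m: σ'_v = 17.3×3.7 + 11.89×5.30 = 127.0 kPa.
σ'_h = K_a σ'_v = 0.3387 × 127.0 = 43.03 kPa; u = γ_w × 5.30 = 51.99 kPa.
Total σ_h = 43.03 + 51.99 = 95.02 kPa.

95.0 kPa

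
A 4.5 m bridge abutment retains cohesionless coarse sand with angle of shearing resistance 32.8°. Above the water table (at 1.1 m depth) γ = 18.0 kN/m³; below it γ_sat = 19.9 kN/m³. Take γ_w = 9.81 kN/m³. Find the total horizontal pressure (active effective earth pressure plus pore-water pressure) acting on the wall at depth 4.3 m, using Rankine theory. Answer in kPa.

K_a = (1 − sin φ)/(1 + sin φ) = 0.2973.
γ' = 19.9 − 9.81 = 10.09 kN/m³.
Effective vertical stress at 4.3 m: σ'_v = 18.0×1.1 + 10.09×3.20 = 52.09 kPa.
σ'_h = K_a σ'_v = 0.2973 × 52.09 = 15.48 kPa; u = γ_w × 3.20 = 31.39 kPa.
Total σ_h = 15.48 + 31.39 = 46.88 kPa.

46.9 kPa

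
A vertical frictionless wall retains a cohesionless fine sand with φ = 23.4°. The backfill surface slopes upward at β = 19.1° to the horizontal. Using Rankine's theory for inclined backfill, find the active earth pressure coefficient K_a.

K_a = cos β · (cos β − √(cos²β − cos²φ)) / (cos β + √(cos²β − cos²φ)).
cos β = 0.9449, cos φ = 0.9178, √(cos²β − cos²φ) = 0.2251.
K_a = 0.9449 × (0.9449 − 0.2251)/(0.9449 + 0.2251) = 0.5814.

0.581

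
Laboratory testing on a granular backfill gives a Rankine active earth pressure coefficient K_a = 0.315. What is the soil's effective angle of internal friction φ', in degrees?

31.4°

K_a = tan²(45° − φ/2) ⇒ 45° − φ/2 = arctan(√0.315) = 29.30°.
φ = 2(45° − 29.30°) = 31.39°.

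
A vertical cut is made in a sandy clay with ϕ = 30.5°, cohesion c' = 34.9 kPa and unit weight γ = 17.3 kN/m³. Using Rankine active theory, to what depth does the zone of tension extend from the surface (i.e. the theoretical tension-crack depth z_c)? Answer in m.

K_a = tan²(45° − 30.5°/2) = 0.3267; √K_a = 0.5715.
The active pressure is zero where K_a γ z = 2c√K_a, so z_c = 2c/(γ√K_a) = 2×34.9/(17.3×0.5715) = 7.059 m.

7.06 m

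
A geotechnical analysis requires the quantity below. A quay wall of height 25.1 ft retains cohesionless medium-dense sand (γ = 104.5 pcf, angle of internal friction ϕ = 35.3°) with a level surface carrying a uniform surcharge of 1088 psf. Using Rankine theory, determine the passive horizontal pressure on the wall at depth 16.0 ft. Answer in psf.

K_p = (1 + sin φ)/(1 − sin φ) = 3.738.
σ_v = γz + q = 104.5 × 16.0 + 1088 = 2760 psf.
σ_h = K_p σ_v = 3.738 × 2760 = 10320 psf.

10300 psf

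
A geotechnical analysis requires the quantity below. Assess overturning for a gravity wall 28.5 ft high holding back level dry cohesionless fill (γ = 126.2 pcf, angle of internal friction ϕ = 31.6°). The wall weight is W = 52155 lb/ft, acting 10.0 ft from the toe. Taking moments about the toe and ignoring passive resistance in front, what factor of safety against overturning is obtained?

3.43

K_a = tan²(45° − 31.6°/2) = 0.3123.
P_a = ½K_aγH² = 0.5×0.3123×126.2×28.5² = 16010 lb/ft, acting at H/3 = 9.500 ft above the base.
Overturning moment M_o = P_a × H/3 = 16010 × 9.500 = 152100.
Resisting moment M_r = W × 10.0 = 52155 × 10.0 = 521600.
FS_overturning = M_r/M_o = 521600/152100 = 3.429.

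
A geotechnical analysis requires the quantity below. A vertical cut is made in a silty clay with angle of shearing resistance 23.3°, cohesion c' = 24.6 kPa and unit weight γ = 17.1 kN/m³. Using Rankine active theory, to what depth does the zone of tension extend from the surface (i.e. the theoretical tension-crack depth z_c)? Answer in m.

4.37 m

K_a = tan²(45° − 23.3°/2) = 0.4331; √K_a = 0.6581.
The active pressure is zero where K_a γ z = 2c√K_a, so z_c = 2c/(γ√K_a) = 2×24.6/(17.1×0.6581) = 4.372 m.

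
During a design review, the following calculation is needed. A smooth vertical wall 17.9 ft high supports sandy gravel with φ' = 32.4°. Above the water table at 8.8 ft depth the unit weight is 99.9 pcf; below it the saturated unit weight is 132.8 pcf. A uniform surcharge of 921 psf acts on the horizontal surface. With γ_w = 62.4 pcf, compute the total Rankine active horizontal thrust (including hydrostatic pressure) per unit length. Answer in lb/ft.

12000 lb/ft

K_a = tan²(45° − φ/2) = 0.3022.
γ' = 132.8 − 62.4 = 70.40 pcf. h₂ = H − d_w = 9.1 ft.
σ'_h: at surface K_a·q = 278.4; at WT K_a(q+γd_w) = 544.1; at base K_a(q+γd_w+γ'h₂) = 737.7 psf.
P₁ = ½(278.4+544.1)×8.8 = 3619; P₂ = ½(544.1+737.7)×9.1 = 5832; P_w = ½γ_w h₂² = 2584.
Total = 3619+5832+2584 = 12030 lb/ft.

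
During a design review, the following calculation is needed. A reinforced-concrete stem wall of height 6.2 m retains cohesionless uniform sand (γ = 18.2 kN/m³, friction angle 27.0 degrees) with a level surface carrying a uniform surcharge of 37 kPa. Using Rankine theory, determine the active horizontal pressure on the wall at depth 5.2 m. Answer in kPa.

K_a = (1 − sin φ)/(1 + sin φ) = 0.3755.
σ_v = γz + q = 18.2 × 5.2 + 37 = 131.6 kPa.
σ_h = K_a σ_v = 0.3755 × 131.6 = 49.43 kPa.

49.4 kPa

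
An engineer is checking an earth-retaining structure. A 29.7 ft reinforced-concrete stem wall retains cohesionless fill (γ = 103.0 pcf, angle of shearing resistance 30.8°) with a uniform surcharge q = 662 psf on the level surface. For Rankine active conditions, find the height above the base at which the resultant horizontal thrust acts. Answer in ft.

11.4 ft

K_a = 0.3227.
Triangular part P₁ = ½K_aγH² = 14660 at H/3 = 9.900 ft; rectangular part P₂ = K_a q H = 6345 at H/2 = 14.85 ft.
ȳ = (P₁·9.900 + P₂·14.85)/(P₁+P₂) = 11.40 ft.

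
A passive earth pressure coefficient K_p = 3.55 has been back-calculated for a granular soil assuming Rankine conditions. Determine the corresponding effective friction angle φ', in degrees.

K_p = (1+sin φ)/(1−sin φ) ⇒ sin φ = (K_p − 1)/(K_p + 1) = 0.5604.
φ = arcsin(0.5604) = 34.09°.

34.1°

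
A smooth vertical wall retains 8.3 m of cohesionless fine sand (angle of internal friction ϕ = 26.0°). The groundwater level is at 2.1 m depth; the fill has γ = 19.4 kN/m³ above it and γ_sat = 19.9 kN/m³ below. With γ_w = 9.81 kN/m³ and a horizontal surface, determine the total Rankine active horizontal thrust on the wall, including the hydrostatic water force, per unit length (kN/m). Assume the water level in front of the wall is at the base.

K_a = tan²(45° − φ/2) = 0.3905.
γ' = 19.9 − 9.81 = 10.09 kN/m³. Depth below WT = 6.2 m.
σ'_h at WT = K_a γ d_w = 15.91 kPa; at base = 15.91 + K_a γ' × 6.2 = 40.33 kPa.
P₁ (0–2.1 m) = ½×15.91×2.1 = 16.70. P₂ (2.1–8.3 m) = ½(15.91+40.33)×6.2 = 174.3.
P_w = ½ γ_w h₂² = 0.5×9.81×6.2² = 188.5. Total = 16.70+174.3+188.5 = 379.6 kN/m.

380 kN/m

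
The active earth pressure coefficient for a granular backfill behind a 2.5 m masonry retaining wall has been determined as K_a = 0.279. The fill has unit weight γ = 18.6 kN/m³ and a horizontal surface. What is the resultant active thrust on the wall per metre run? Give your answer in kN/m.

16.2 kN/m

P = ½ K_a γ H² = 0.5 × 0.279 × 18.6 × 2.5² = 16.22 kN/m.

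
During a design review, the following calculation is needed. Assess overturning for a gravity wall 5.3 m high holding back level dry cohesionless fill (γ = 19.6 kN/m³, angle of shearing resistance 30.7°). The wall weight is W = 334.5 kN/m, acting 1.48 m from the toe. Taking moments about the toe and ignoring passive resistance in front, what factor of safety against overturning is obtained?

K_a = tan²(45° − 30.7°/2) = 0.3240.
P_a = ½K_aγH² = 0.5×0.3240×19.6×5.3² = 89.20 kN/m, acting at H/3 = 1.767 m above the base.
Overturning moment M_o = P_a × H/3 = 89.20 × 1.767 = 157.6.
Resisting moment M_r = W × 1.48 = 334.5 × 1.48 = 495.1.
FS_overturning = M_r/M_o = 495.1/157.6 = 3.142.

3.14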